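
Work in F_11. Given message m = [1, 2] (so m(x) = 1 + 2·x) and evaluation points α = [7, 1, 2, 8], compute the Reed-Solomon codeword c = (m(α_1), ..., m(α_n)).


c = [4, 3, 5, 6]

Message polynomial: m(x) = 1 + 2·x (mod 11).
For each evaluation point α_i, compute m(α_i) mod 11:
  α_1 = 7: Horner steps 2 → 4, so m(7) = 4.
  α_2 = 1: Horner steps 2 → 3, so m(1) = 3.
  α_3 = 2: Horner steps 2 → 5, so m(2) = 5.
  α_4 = 8: Horner steps 2 → 6, so m(8) = 6.
Codeword c = [4, 3, 5, 6] ∈ F_11^4.


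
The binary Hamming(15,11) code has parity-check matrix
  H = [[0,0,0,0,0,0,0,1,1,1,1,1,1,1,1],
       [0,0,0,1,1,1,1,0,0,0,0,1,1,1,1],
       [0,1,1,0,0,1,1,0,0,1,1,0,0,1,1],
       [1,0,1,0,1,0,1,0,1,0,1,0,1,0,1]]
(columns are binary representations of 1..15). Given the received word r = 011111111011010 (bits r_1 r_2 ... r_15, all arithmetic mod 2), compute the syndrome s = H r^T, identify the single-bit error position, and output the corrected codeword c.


s = (1, 0, 0, 1)^T, error position = 9, corrected codeword c = 011111110011010

Compute s = H r^T mod 2 one row at a time:
  s_1 = 1 + 1 + 0 + 1 + 1 + 0 + 1 + 0 = 5 ≡ 1 (mod 2).
  s_2 = 1 + 1 + 1 + 1 + 1 + 0 + 1 + 0 = 6 ≡ 0 (mod 2).
  s_3 = 1 + 1 + 1 + 1 + 0 + 1 + 1 + 0 = 6 ≡ 0 (mod 2).
  s_4 = 0 + 1 + 1 + 1 + 1 + 1 + 0 + 0 = 5 ≡ 1 (mod 2).
s = (1, 0, 0, 1)^T — this equals column 9 of H (binary 1001), so error is at position 9.
Correct: flip bit 9 of r = 011111111011010 to get c = 011111110011010.


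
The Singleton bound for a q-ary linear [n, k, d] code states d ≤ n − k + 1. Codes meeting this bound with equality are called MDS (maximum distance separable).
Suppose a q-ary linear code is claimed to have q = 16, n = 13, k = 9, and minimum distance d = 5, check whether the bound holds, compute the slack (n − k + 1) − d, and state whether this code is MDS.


Singleton RHS = n − k + 1 = 5, slack = 0, bound satisfied, MDS.

Singleton bound: d ≤ n − k + 1.
Here n = 13, k = 9, so n − k + 1 = 5.
Given d = 5, check d ≤ 5: YES.
Slack = (n − k + 1) − d = 0.
The code is MDS (slack = 0).
Description: the claimed parameters are [13, 9, 5]_16; such a code would be MDS (meets Singleton bound).


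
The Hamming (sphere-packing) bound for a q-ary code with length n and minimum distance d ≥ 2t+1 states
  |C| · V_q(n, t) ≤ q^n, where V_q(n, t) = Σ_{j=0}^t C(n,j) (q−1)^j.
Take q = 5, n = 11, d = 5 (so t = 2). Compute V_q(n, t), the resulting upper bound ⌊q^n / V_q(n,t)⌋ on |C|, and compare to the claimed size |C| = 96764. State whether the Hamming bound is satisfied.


V_q(n, t) = 925, q^n = 48828125, Hamming bound = 52787, |C| = 96764 > bound (violated).

Step 1: Compute V_q(n, t) = Σ_{j=0}^2 C(n, j) (q−1)^j.
  j = 0: C(11,0)·(4)^0 = 1·1 = 1.
  j = 1: C(11,1)·(4)^1 = 11·4 = 44.
  j = 2: C(11,2)·(4)^2 = 55·16 = 880.
  V_q(n, t) = 1 + 44 + 880 = 925.
Step 2: q^n = 5^11 = 48828125.
Step 3: Hamming bound ⌊q^n / V_q(n,t)⌋ = ⌊48828125/925⌋ = 52787.
Step 4: Compare |C| = 96764 to 52787: violated.
The claimed |C| lies above the Hamming bound, so no 5-ary code of length 11 with d ≥ 5 can have 96764 codewords.


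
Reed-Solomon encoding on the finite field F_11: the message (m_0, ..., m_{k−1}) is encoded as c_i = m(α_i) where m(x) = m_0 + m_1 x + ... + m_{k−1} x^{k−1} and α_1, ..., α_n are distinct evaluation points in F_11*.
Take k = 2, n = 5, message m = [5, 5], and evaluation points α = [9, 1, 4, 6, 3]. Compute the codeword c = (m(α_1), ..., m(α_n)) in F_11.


c = [6, 10, 3, 2, 9]

Message polynomial: m(x) = 5 + 5·x (mod 11).
For each evaluation point α_i, compute m(α_i) mod 11:
  α_1 = 9: Horner steps 5 → 6, so m(9) = 6.
  α_2 = 1: Horner steps 5 → 10, so m(1) = 10.
  α_3 = 4: Horner steps 5 → 3, so m(4) = 3.
  α_4 = 6: Horner steps 5 → 2, so m(6) = 2.
  α_5 = 3: Horner steps 5 → 9, so m(3) = 9.
Codeword c = [6, 10, 3, 2, 9] ∈ F_11^5.


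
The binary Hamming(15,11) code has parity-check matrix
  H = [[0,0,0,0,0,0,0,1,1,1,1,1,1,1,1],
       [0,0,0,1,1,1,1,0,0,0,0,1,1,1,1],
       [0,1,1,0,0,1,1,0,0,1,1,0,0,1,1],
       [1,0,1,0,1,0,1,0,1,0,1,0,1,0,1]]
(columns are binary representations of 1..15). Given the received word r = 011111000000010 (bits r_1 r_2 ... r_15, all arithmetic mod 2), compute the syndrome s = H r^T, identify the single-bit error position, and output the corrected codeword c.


s = (1, 0, 0, 0)^T, error position = 8, corrected codeword c = 011111010000010

Compute s = H r^T mod 2 one row at a time:
  s_1 = 0 + 0 + 0 + 0 + 0 + 0 + 1 + 0 = 1 ≡ 1 (mod 2).
  s_2 = 1 + 1 + 1 + 0 + 0 + 0 + 1 + 0 = 4 ≡ 0 (mod 2).
  s_3 = 1 + 1 + 1 + 0 + 0 + 0 + 1 + 0 = 4 ≡ 0 (mod 2).
  s_4 = 0 + 1 + 1 + 0 + 0 + 0 + 0 + 0 = 2 ≡ 0 (mod 2).
s = (1, 0, 0, 0)^T — this equals column 8 of H (binary 1000), so error is at position 8.
Correct: flip bit 8 of r = 011111000000010 to get c = 011111010000010.


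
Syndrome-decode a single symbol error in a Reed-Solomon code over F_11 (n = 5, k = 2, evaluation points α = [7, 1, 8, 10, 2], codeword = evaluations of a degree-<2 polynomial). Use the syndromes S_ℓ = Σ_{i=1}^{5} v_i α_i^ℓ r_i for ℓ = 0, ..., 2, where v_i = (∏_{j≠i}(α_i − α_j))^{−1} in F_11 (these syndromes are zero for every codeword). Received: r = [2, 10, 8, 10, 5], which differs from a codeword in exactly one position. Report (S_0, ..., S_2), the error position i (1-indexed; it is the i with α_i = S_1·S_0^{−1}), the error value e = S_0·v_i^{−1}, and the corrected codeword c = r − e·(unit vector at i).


S = (4, 7, 4), error at position 4, error magnitude e = 1, c = [2, 10, 8, 9, 5].

Step 1: column multipliers v_i = (∏_{j≠i}(α_i − α_j))^{−1} mod 11.
  i = 1 (α = 7): (7−1)(7−8)(7−10)(7−2) = 6·(−1)·(−3)·5 = 90 ≡ 2, so v_1 = 2^{−1} = 6 (mod 11).
  i = 2 (α = 1): (1−7)(1−8)(1−10)(1−2) = (−6)·(−7)·(−9)·(−1) = 378 ≡ 4, so v_2 = 4^{−1} = 3 (mod 11).
  i = 3 (α = 8): (8−7)(8−1)(8−10)(8−2) = 1·7·(−2)·6 = −84 ≡ 4, so v_3 = 4^{−1} = 3 (mod 11).
  i = 4 (α = 10): (10−7)(10−1)(10−8)(10−2) = 3·9·2·8 = 432 ≡ 3, so v_4 = 3^{−1} = 4 (mod 11).
  i = 5 (α = 2): (2−7)(2−1)(2−8)(2−10) = (−5)·1·(−6)·(−8) = −240 ≡ 2, so v_5 = 2^{−1} = 6 (mod 11).
  v = [6, 3, 3, 4, 6].
Step 2: syndromes of r = [2, 10, 8, 10, 5] (all sums mod 11).
  S_0 = Σ v_i r_i = 6·2 + 3·10 + 3·8 + 4·10 + 6·5 = 136 ≡ 4.
  S_1 = Σ v_i α_i r_i = 6·7·2 + 3·1·10 + 3·8·8 + 4·10·10 + 6·2·5 = 766 ≡ 7.
  α_i^2 mod 11 = [5, 1, 9, 1, 4].
  S_2 = Σ v_i α_i^2 r_i = 6·5·2 + 3·1·10 + 3·9·8 + 4·1·10 + 6·4·5 = 466 ≡ 4.
  S = (4, 7, 4) ≠ 0, so r is not a codeword (an error is present).
Step 3: locate the error. For a single error e at position i, S_ℓ = v_i·e·α_i^ℓ, so α_err = S_1/S_0.
  S_0^{−1} = 4^{−1} = 3 (mod 11), so α_err = 7·3 = 21 ≡ 10 = α_4. Error position i = 4.
  Consistency check: S_2/S_1 = 4·8 = 32 ≡ 10 = α_err ✓ (single-error assumption holds).
Step 4: error magnitude e = S_0/v_4 = S_0·∏_{j≠4}(α_4 − α_j) = 4·3 = 12 ≡ 1 (mod 11).
Step 5: correct position 4: c_4 = r_4 − e = 10 − 1 ≡ 9 (mod 11). Hence c = [2, 10, 8, 9, 5].
  Check: interpolating c through the α_i gives m(x) = 4 + 6·x (degree < 2) with m(α_i) = c_i for every i, so c is indeed a codeword.


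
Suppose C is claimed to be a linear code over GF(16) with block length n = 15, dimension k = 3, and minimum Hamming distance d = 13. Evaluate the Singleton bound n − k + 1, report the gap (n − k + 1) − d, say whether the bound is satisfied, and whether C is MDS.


Singleton RHS = n − k + 1 = 13, slack = 0, bound satisfied, MDS.

Singleton bound: d ≤ n − k + 1.
Here n = 15, k = 3, so n − k + 1 = 13.
Given d = 13, check d ≤ 13: YES.
Slack = (n − k + 1) − d = 0.
The code is MDS (slack = 0).
Description: the claimed parameters are [15, 3, 13]_16; such a code would be MDS (meets Singleton bound).


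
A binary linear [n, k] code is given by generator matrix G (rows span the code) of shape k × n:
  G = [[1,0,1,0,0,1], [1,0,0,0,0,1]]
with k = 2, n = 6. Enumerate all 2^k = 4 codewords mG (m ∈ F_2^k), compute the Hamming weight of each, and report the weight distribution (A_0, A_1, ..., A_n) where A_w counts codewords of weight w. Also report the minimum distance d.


Weight distribution: A_0 = 1, A_1 = 1, A_2 = 1, A_3 = 1. Minimum distance d = 1.

Enumerate all 2^2 = 4 messages m ∈ F_2^2.
For each, compute codeword c = mG in F_2^6, then tally its weight.
  m = 00 → c = 000000, weight = 0.
  m = 10 → c = 101001, weight = 3.
  m = 01 → c = 100001, weight = 2.
  m = 11 → c = 001000, weight = 1.
Tally weights:
  weight 0: 1 codewords.
  weight 1: 1 codewords.
  weight 2: 1 codewords.
  weight 3: 1 codewords.
Minimum distance d = smallest w > 0 with A_w > 0 = 1.
Sanity: Σ A_w = 4 = 2^2 = 4 ✓.


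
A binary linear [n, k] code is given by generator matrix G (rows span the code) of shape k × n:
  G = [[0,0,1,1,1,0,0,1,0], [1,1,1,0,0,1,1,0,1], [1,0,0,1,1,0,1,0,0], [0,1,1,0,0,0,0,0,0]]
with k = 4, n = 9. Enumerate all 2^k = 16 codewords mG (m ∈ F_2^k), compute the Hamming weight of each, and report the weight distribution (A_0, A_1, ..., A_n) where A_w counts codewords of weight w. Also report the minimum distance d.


Weight distribution: A_0 = 1, A_2 = 1, A_4 = 9, A_6 = 3, A_8 = 2. Minimum distance d = 2.

Enumerate all 2^4 = 16 messages m ∈ F_2^4.
For each, compute codeword c = mG in F_2^9, then tally its weight.
  m = 0000 → c = 000000000, weight = 0.
  m = 1000 → c = 001110010, weight = 4.
  m = 0100 → c = 111001101, weight = 6.
  m = 1100 → c = 110111111, weight = 8.
  m = 0010 → c = 100110100, weight = 4.
  m = 1010 → c = 101000110, weight = 4.
  m = 0110 → c = 011111001, weight = 6.
  m = 1110 → c = 010001011, weight = 4.
  m = 0001 → c = 011000000, weight = 2.
  m = 1001 → c = 010110010, weight = 4.
  m = 0101 → c = 100001101, weight = 4.
  m = 1101 → c = 101111111, weight = 8.
  m = 0011 → c = 111110100, weight = 6.
  m = 1011 → c = 110000110, weight = 4.
  m = 0111 → c = 000111001, weight = 4.
  m = 1111 → c = 001001011, weight = 4.
Tally weights:
  weight 0: 1 codewords.
  weight 2: 1 codewords.
  weight 4: 9 codewords.
  weight 6: 3 codewords.
  weight 8: 2 codewords.
Minimum distance d = smallest w > 0 with A_w > 0 = 2.
Sanity: Σ A_w = 16 = 2^4 = 16 ✓.


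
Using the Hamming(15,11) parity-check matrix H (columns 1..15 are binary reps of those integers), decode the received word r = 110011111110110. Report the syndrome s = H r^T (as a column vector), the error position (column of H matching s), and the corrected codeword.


s = (0, 1, 0, 0)^T, error position = 4, corrected codeword c = 110111111110110

Compute s = H r^T mod 2 one row at a time:
  s_1 = 1 + 1 + 1 + 1 + 0 + 1 + 1 + 0 = 6 ≡ 0 (mod 2).
  s_2 = 0 + 1 + 1 + 1 + 0 + 1 + 1 + 0 = 5 ≡ 1 (mod 2).
  s_3 = 1 + 0 + 1 + 1 + 1 + 1 + 1 + 0 = 6 ≡ 0 (mod 2).
  s_4 = 1 + 0 + 1 + 1 + 1 + 1 + 1 + 0 = 6 ≡ 0 (mod 2).
s = (0, 1, 0, 0)^T — this equals column 4 of H (binary 0100), so error is at position 4.
Correct: flip bit 4 of r = 110011111110110 to get c = 110111111110110.


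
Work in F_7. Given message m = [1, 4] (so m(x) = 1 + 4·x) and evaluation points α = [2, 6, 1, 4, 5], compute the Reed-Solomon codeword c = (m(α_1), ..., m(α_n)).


c = [2, 4, 5, 3, 0]

Message polynomial: m(x) = 1 + 4·x (mod 7).
For each evaluation point α_i, compute m(α_i) mod 7:
  α_1 = 2: Horner steps 4 → 2, so m(2) = 2.
  α_2 = 6: Horner steps 4 → 4, so m(6) = 4.
  α_3 = 1: Horner steps 4 → 5, so m(1) = 5.
  α_4 = 4: Horner steps 4 → 3, so m(4) = 3.
  α_5 = 5: Horner steps 4 → 0, so m(5) = 0.
Codeword c = [2, 4, 5, 3, 0] ∈ F_7^5.


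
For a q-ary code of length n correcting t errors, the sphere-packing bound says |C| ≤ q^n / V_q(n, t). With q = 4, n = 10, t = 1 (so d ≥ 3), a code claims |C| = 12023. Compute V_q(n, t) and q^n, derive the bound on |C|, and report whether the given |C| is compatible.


V_q(n, t) = 31, q^n = 1048576, Hamming bound = 33825, |C| = 12023 ≤ bound (satisfied).

Step 1: Compute V_q(n, t) = Σ_{j=0}^1 C(n, j) (q−1)^j.
  j = 0: C(10,0)·(3)^0 = 1·1 = 1.
  j = 1: C(10,1)·(3)^1 = 10·3 = 30.
  V_q(n, t) = 1 + 30 = 31.
Step 2: q^n = 4^10 = 1048576.
Step 3: Hamming bound ⌊q^n / V_q(n,t)⌋ = ⌊1048576/31⌋ = 33825.
Step 4: Compare |C| = 12023 to 33825: satisfied.
The claimed |C| lies below the Hamming bound.


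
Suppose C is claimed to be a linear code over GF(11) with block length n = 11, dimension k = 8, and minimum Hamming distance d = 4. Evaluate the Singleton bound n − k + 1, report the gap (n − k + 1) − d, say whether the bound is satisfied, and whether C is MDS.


Singleton RHS = n − k + 1 = 4, slack = 0, bound satisfied, MDS.

Singleton bound: d ≤ n − k + 1.
Here n = 11, k = 8, so n − k + 1 = 4.
Given d = 4, check d ≤ 4: YES.
Slack = (n − k + 1) − d = 0.
The code is MDS (slack = 0).
Description: the claimed parameters are [11, 8, 4]_11; such a code would be MDS (meets Singleton bound).


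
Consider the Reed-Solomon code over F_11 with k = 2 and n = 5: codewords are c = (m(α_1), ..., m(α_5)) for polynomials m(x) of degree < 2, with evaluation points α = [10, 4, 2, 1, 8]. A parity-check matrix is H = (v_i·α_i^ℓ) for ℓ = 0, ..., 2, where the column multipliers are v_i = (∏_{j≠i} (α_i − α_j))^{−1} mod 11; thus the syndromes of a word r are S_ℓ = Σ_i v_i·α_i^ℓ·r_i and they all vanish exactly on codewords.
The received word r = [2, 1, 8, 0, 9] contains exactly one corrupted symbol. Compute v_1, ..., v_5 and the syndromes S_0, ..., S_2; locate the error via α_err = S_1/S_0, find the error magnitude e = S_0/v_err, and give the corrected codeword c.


S = (8, 8, 8), error at position 4, error magnitude e = 5, c = [2, 1, 8, 6, 9].

Step 1: column multipliers v_i = (∏_{j≠i}(α_i − α_j))^{−1} mod 11.
  i = 1 (α = 10): (10−4)(10−2)(10−1)(10−8) = 6·8·9·2 = 864 ≡ 6, so v_1 = 6^{−1} = 2 (mod 11).
  i = 2 (α = 4): (4−10)(4−2)(4−1)(4−8) = (−6)·2·3·(−4) = 144 ≡ 1, so v_2 = 1^{−1} = 1 (mod 11).
  i = 3 (α = 2): (2−10)(2−4)(2−1)(2−8) = (−8)·(−2)·1·(−6) = −96 ≡ 3, so v_3 = 3^{−1} = 4 (mod 11).
  i = 4 (α = 1): (1−10)(1−4)(1−2)(1−8) = (−9)·(−3)·(−1)·(−7) = 189 ≡ 2, so v_4 = 2^{−1} = 6 (mod 11).
  i = 5 (α = 8): (8−10)(8−4)(8−2)(8−1) = (−2)·4·6·7 = −336 ≡ 5, so v_5 = 5^{−1} = 9 (mod 11).
  v = [2, 1, 4, 6, 9].
Step 2: syndromes of r = [2, 1, 8, 0, 9] (all sums mod 11).
  S_0 = Σ v_i r_i = 2·2 + 1·1 + 4·8 + 6·0 + 9·9 = 118 ≡ 8.
  S_1 = Σ v_i α_i r_i = 2·10·2 + 1·4·1 + 4·2·8 + 6·1·0 + 9·8·9 = 756 ≡ 8.
  α_i^2 mod 11 = [1, 5, 4, 1, 9].
  S_2 = Σ v_i α_i^2 r_i = 2·1·2 + 1·5·1 + 4·4·8 + 6·1·0 + 9·9·9 = 866 ≡ 8.
  S = (8, 8, 8) ≠ 0, so r is not a codeword (an error is present).
Step 3: locate the error. For a single error e at position i, S_ℓ = v_i·e·α_i^ℓ, so α_err = S_1/S_0.
  S_0^{−1} = 8^{−1} = 7 (mod 11), so α_err = 8·7 = 56 ≡ 1 = α_4. Error position i = 4.
  Consistency check: S_2/S_1 = 8·7 = 56 ≡ 1 = α_err ✓ (single-error assumption holds).
Step 4: error magnitude e = S_0/v_4 = S_0·∏_{j≠4}(α_4 − α_j) = 8·2 = 16 ≡ 5 (mod 11).
Step 5: correct position 4: c_4 = r_4 − e = 0 − 5 ≡ 6 (mod 11). Hence c = [2, 1, 8, 6, 9].
  Check: interpolating c through the α_i gives m(x) = 4 + 2·x (degree < 2) with m(α_i) = c_i for every i, so c is indeed a codeword.


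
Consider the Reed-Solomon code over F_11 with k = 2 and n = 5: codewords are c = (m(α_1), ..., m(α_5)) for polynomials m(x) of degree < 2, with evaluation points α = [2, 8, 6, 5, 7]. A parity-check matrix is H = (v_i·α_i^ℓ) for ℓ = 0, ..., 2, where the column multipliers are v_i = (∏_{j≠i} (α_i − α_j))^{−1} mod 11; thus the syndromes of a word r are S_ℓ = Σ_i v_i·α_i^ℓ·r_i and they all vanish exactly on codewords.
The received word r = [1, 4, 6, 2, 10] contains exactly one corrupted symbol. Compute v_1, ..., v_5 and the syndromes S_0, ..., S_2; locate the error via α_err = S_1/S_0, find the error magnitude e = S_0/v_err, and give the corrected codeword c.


S = (4, 10, 3), error at position 2, error magnitude e = 1, c = [1, 3, 6, 2, 10].

Step 1: column multipliers v_i = (∏_{j≠i}(α_i − α_j))^{−1} mod 11.
  i = 1 (α = 2): (2−8)(2−6)(2−5)(2−7) = (−6)·(−4)·(−3)·(−5) = 360 ≡ 8, so v_1 = 8^{−1} = 7 (mod 11).
  i = 2 (α = 8): (8−2)(8−6)(8−5)(8−7) = 6·2·3·1 = 36 ≡ 3, so v_2 = 3^{−1} = 4 (mod 11).
  i = 3 (α = 6): (6−2)(6−8)(6−5)(6−7) = 4·(−2)·1·(−1) = 8 ≡ 8, so v_3 = 8^{−1} = 7 (mod 11).
  i = 4 (α = 5): (5−2)(5−8)(5−6)(5−7) = 3·(−3)·(−1)·(−2) = −18 ≡ 4, so v_4 = 4^{−1} = 3 (mod 11).
  i = 5 (α = 7): (7−2)(7−8)(7−6)(7−5) = 5·(−1)·1·2 = −10 ≡ 1, so v_5 = 1^{−1} = 1 (mod 11).
  v = [7, 4, 7, 3, 1].
Step 2: syndromes of r = [1, 4, 6, 2, 10] (all sums mod 11).
  S_0 = Σ v_i r_i = 7·1 + 4·4 + 7·6 + 3·2 + 1·10 = 81 ≡ 4.
  S_1 = Σ v_i α_i r_i = 7·2·1 + 4·8·4 + 7·6·6 + 3·5·2 + 1·7·10 = 494 ≡ 10.
  α_i^2 mod 11 = [4, 9, 3, 3, 5].
  S_2 = Σ v_i α_i^2 r_i = 7·4·1 + 4·9·4 + 7·3·6 + 3·3·2 + 1·5·10 = 366 ≡ 3.
  S = (4, 10, 3) ≠ 0, so r is not a codeword (an error is present).
Step 3: locate the error. For a single error e at position i, S_ℓ = v_i·e·α_i^ℓ, so α_err = S_1/S_0.
  S_0^{−1} = 4^{−1} = 3 (mod 11), so α_err = 10·3 = 30 ≡ 8 = α_2. Error position i = 2.
  Consistency check: S_2/S_1 = 3·10 = 30 ≡ 8 = α_err ✓ (single-error assumption holds).
Step 4: error magnitude e = S_0/v_2 = S_0·∏_{j≠2}(α_2 − α_j) = 4·3 = 12 ≡ 1 (mod 11).
Step 5: correct position 2: c_2 = r_2 − e = 4 − 1 ≡ 3 (mod 11). Hence c = [1, 3, 6, 2, 10].
  Check: interpolating c through the α_i gives m(x) = 4 + 4·x (degree < 2) with m(α_i) = c_i for every i, so c is indeed a codeword.


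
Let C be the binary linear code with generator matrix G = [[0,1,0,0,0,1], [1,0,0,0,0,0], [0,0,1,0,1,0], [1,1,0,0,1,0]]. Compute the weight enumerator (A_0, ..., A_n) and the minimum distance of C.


Weight distribution: A_0 = 1, A_1 = 1, A_2 = 6, A_3 = 6, A_4 = 1, A_5 = 1. Minimum distance d = 1.

Enumerate all 2^4 = 16 messages m ∈ F_2^4.
For each, compute codeword c = mG in F_2^6, then tally its weight.
  m = 0000 → c = 000000, weight = 0.
  m = 1000 → c = 010001, weight = 2.
  m = 0100 → c = 100000, weight = 1.
  m = 1100 → c = 110001, weight = 3.
  m = 0010 → c = 001010, weight = 2.
  m = 1010 → c = 011011, weight = 4.
  m = 0110 → c = 101010, weight = 3.
  m = 1110 → c = 111011, weight = 5.
  m = 0001 → c = 110010, weight = 3.
  m = 1001 → c = 100011, weight = 3.
  m = 0101 → c = 010010, weight = 2.
  m = 1101 → c = 000011, weight = 2.
  m = 0011 → c = 111000, weight = 3.
  m = 1011 → c = 101001, weight = 3.
  m = 0111 → c = 011000, weight = 2.
  m = 1111 → c = 001001, weight = 2.
Tally weights:
  weight 0: 1 codewords.
  weight 1: 1 codewords.
  weight 2: 6 codewords.
  weight 3: 6 codewords.
  weight 4: 1 codewords.
  weight 5: 1 codewords.
Minimum distance d = smallest w > 0 with A_w > 0 = 1.
Sanity: Σ A_w = 16 = 2^4 = 16 ✓.


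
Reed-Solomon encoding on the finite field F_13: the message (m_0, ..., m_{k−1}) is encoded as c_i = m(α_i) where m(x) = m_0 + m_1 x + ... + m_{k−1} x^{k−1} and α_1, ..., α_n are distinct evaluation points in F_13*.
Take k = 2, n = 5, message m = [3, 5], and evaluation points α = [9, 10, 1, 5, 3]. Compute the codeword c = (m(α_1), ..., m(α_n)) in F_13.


c = [9, 1, 8, 2, 5]

Message polynomial: m(x) = 3 + 5·x (mod 13).
For each evaluation point α_i, compute m(α_i) mod 13:
  α_1 = 9: Horner steps 5 → 9, so m(9) = 9.
  α_2 = 10: Horner steps 5 → 1, so m(10) = 1.
  α_3 = 1: Horner steps 5 → 8, so m(1) = 8.
  α_4 = 5: Horner steps 5 → 2, so m(5) = 2.
  α_5 = 3: Horner steps 5 → 5, so m(3) = 5.
Codeword c = [9, 1, 8, 2, 5] ∈ F_13^5.


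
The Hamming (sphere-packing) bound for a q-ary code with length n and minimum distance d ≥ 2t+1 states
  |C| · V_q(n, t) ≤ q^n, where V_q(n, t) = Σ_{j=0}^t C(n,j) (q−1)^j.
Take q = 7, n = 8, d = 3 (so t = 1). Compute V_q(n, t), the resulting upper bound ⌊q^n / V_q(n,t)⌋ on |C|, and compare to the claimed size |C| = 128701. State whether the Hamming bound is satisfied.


V_q(n, t) = 49, q^n = 5764801, Hamming bound = 117649, |C| = 128701 > bound (violated).

Step 1: Compute V_q(n, t) = Σ_{j=0}^1 C(n, j) (q−1)^j.
  j = 0: C(8,0)·(6)^0 = 1·1 = 1.
  j = 1: C(8,1)·(6)^1 = 8·6 = 48.
  V_q(n, t) = 1 + 48 = 49.
Step 2: q^n = 7^8 = 5764801.
Step 3: Hamming bound ⌊q^n / V_q(n,t)⌋ = ⌊5764801/49⌋ = 117649.
Step 4: Compare |C| = 128701 to 117649: violated.
The claimed |C| lies above the Hamming bound, so no 7-ary code of length 8 with d ≥ 3 can have 128701 codewords.


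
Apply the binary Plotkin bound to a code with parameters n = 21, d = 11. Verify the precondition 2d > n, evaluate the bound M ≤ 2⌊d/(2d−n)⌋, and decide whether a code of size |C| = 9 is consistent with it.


Plotkin bound M ≤ 22; given |C| = 9 ≤ bound (satisfied).

Check applicability: 2d = 22, n = 21.
2d − n = 1 > 0, so Plotkin applies.
Compute d/(2d−n) = 11/1 ≈ 11.0000.
⌊d/(2d−n)⌋ = 11.
Plotkin bound: M ≤ 2·11 = 22.
Given |C| = 9, check: satisfied.
This |C| is below the Plotkin bound.


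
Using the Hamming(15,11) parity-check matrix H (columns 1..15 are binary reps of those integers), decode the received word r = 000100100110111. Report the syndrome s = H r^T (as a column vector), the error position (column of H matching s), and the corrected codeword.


s = (1, 1, 1, 0)^T, error position = 14, corrected codeword c = 000100100110101

Compute s = H r^T mod 2 one row at a time:
  s_1 = 0 + 0 + 1 + 1 + 0 + 1 + 1 + 1 = 5 ≡ 1 (mod 2).
  s_2 = 1 + 0 + 0 + 1 + 0 + 1 + 1 + 1 = 5 ≡ 1 (mod 2).
  s_3 = 0 + 0 + 0 + 1 + 1 + 1 + 1 + 1 = 5 ≡ 1 (mod 2).
  s_4 = 0 + 0 + 0 + 1 + 0 + 1 + 1 + 1 = 4 ≡ 0 (mod 2).
s = (1, 1, 1, 0)^T — this equals column 14 of H (binary 1110), so error is at position 14.
Correct: flip bit 14 of r = 000100100110111 to get c = 000100100110101.


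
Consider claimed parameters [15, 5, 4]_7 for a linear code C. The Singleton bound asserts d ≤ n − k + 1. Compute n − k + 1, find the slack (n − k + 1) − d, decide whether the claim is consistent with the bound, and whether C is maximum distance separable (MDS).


Singleton RHS = n − k + 1 = 11, slack = 7, bound satisfied, not MDS.

Singleton bound: d ≤ n − k + 1.
Here n = 15, k = 5, so n − k + 1 = 11.
Given d = 4, check d ≤ 11: YES.
Slack = (n − k + 1) − d = 7.
The code is NOT MDS (slack = 7 > 0).
Description: the claimed parameters are [15, 5, 4]_7; such a code would be non-MDS.


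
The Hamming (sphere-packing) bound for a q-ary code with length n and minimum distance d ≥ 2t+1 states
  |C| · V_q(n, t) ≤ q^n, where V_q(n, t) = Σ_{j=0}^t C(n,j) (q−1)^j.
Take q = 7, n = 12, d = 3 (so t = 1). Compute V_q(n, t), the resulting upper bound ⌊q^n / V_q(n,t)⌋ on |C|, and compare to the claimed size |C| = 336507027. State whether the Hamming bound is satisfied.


V_q(n, t) = 73, q^n = 13841287201, Hamming bound = 189606673, |C| = 336507027 > bound (violated).

Step 1: Compute V_q(n, t) = Σ_{j=0}^1 C(n, j) (q−1)^j.
  j = 0: C(12,0)·(6)^0 = 1·1 = 1.
  j = 1: C(12,1)·(6)^1 = 12·6 = 72.
  V_q(n, t) = 1 + 72 = 73.
Step 2: q^n = 7^12 = 13841287201.
Step 3: Hamming bound ⌊q^n / V_q(n,t)⌋ = ⌊13841287201/73⌋ = 189606673.
Step 4: Compare |C| = 336507027 to 189606673: violated.
The claimed |C| lies above the Hamming bound, so no 7-ary code of length 12 with d ≥ 3 can have 336507027 codewords.


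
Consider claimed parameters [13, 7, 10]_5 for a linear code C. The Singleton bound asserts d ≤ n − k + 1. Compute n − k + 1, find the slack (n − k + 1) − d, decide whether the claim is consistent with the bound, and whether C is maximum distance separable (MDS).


Singleton RHS = n − k + 1 = 7, slack = -3, bound violated (no such code; not MDS).

Singleton bound: d ≤ n − k + 1.
Here n = 13, k = 7, so n − k + 1 = 7.
Given d = 10, check d ≤ 7: NO.
Slack = (n − k + 1) − d = -3.
The slack is negative: d = 10 exceeds n − k + 1 = 7 by 3, so the Singleton bound is violated and no linear [13, 7, 10]_5 code can exist. In particular it is not MDS (MDS requires d = n − k + 1 exactly).
Description: the claimed parameters are [13, 7, 10]_5; such a code would be impossible (violates the Singleton bound).


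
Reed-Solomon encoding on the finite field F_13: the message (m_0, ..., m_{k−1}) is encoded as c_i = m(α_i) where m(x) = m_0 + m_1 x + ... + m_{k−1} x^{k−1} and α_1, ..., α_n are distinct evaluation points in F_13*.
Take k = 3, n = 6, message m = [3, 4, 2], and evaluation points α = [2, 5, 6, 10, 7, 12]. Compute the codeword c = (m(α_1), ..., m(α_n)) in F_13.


c = [6, 8, 8, 9, 12, 1]

Message polynomial: m(x) = 3 + 4·x + 2·x^2 (mod 13).
For each evaluation point α_i, compute m(α_i) mod 13:
  α_1 = 2: Horner steps 2 → 8 → 6, so m(2) = 6.
  α_2 = 5: Horner steps 2 → 1 → 8, so m(5) = 8.
  α_3 = 6: Horner steps 2 → 3 → 8, so m(6) = 8.
  α_4 = 10: Horner steps 2 → 11 → 9, so m(10) = 9.
  α_5 = 7: Horner steps 2 → 5 → 12, so m(7) = 12.
  α_6 = 12: Horner steps 2 → 2 → 1, so m(12) = 1.
Codeword c = [6, 8, 8, 9, 12, 1] ∈ F_13^6.


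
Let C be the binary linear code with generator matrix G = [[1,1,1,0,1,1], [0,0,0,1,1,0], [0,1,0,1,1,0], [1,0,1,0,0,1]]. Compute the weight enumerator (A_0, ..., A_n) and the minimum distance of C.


Weight distribution: A_0 = 1, A_1 = 3, A_2 = 3, A_3 = 2, A_4 = 3, A_5 = 3, A_6 = 1. Minimum distance d = 1.

Enumerate all 2^4 = 16 messages m ∈ F_2^4.
For each, compute codeword c = mG in F_2^6, then tally its weight.
  m = 0000 → c = 000000, weight = 0.
  m = 1000 → c = 111011, weight = 5.
  m = 0100 → c = 000110, weight = 2.
  m = 1100 → c = 111101, weight = 5.
  m = 0010 → c = 010110, weight = 3.
  m = 1010 → c = 101101, weight = 4.
  m = 0110 → c = 010000, weight = 1.
  m = 1110 → c = 101011, weight = 4.
  m = 0001 → c = 101001, weight = 3.
  m = 1001 → c = 010010, weight = 2.
  m = 0101 → c = 101111, weight = 5.
  m = 1101 → c = 010100, weight = 2.
  m = 0011 → c = 111111, weight = 6.
  m = 1011 → c = 000100, weight = 1.
  m = 0111 → c = 111001, weight = 4.
  m = 1111 → c = 000010, weight = 1.
Tally weights:
  weight 0: 1 codewords.
  weight 1: 3 codewords.
  weight 2: 3 codewords.
  weight 3: 2 codewords.
  weight 4: 3 codewords.
  weight 5: 3 codewords.
  weight 6: 1 codewords.
Minimum distance d = smallest w > 0 with A_w > 0 = 1.
Sanity: Σ A_w = 16 = 2^4 = 16 ✓.


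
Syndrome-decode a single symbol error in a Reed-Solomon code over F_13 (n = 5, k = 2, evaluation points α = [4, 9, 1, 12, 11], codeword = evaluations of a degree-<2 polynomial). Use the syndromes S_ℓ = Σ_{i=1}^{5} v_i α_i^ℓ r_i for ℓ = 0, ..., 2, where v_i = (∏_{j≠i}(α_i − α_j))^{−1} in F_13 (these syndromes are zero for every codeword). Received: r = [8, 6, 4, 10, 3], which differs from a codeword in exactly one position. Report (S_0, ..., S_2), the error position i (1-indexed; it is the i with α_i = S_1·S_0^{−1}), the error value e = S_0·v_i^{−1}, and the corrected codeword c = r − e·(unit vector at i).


S = (1, 11, 4), error at position 5, error magnitude e = 3, c = [8, 6, 4, 10, 0].

Step 1: column multipliers v_i = (∏_{j≠i}(α_i − α_j))^{−1} mod 13.
  i = 1 (α = 4): (4−9)(4−1)(4−12)(4−11) = (−5)·3·(−8)·(−7) = −840 ≡ 5, so v_1 = 5^{−1} = 8 (mod 13).
  i = 2 (α = 9): (9−4)(9−1)(9−12)(9−11) = 5·8·(−3)·(−2) = 240 ≡ 6, so v_2 = 6^{−1} = 11 (mod 13).
  i = 3 (α = 1): (1−4)(1−9)(1−12)(1−11) = (−3)·(−8)·(−11)·(−10) = 2640 ≡ 1, so v_3 = 1^{−1} = 1 (mod 13).
  i = 4 (α = 12): (12−4)(12−9)(12−1)(12−11) = 8·3·11·1 = 264 ≡ 4, so v_4 = 4^{−1} = 10 (mod 13).
  i = 5 (α = 11): (11−4)(11−9)(11−1)(11−12) = 7·2·10·(−1) = −140 ≡ 3, so v_5 = 3^{−1} = 9 (mod 13).
  v = [8, 11, 1, 10, 9].
Step 2: syndromes of r = [8, 6, 4, 10, 3] (all sums mod 13).
  S_0 = Σ v_i r_i = 8·8 + 11·6 + 1·4 + 10·10 + 9·3 = 261 ≡ 1.
  S_1 = Σ v_i α_i r_i = 8·4·8 + 11·9·6 + 1·1·4 + 10·12·10 + 9·11·3 = 2351 ≡ 11.
  α_i^2 mod 13 = [3, 3, 1, 1, 4].
  S_2 = Σ v_i α_i^2 r_i = 8·3·8 + 11·3·6 + 1·1·4 + 10·1·10 + 9·4·3 = 602 ≡ 4.
  S = (1, 11, 4) ≠ 0, so r is not a codeword (an error is present).
Step 3: locate the error. For a single error e at position i, S_ℓ = v_i·e·α_i^ℓ, so α_err = S_1/S_0.
  S_0^{−1} = 1^{−1} = 1 (mod 13), so α_err = 11·1 = 11 ≡ 11 = α_5. Error position i = 5.
  Consistency check: S_2/S_1 = 4·6 = 24 ≡ 11 = α_err ✓ (single-error assumption holds).
Step 4: error magnitude e = S_0/v_5 = S_0·∏_{j≠5}(α_5 − α_j) = 1·3 = 3 ≡ 3 (mod 13).
Step 5: correct position 5: c_5 = r_5 − e = 3 − 3 ≡ 0 (mod 13). Hence c = [8, 6, 4, 10, 0].
  Check: interpolating c through the α_i gives m(x) = 7 + 10·x (degree < 2) with m(α_i) = c_i for every i, so c is indeed a codeword.


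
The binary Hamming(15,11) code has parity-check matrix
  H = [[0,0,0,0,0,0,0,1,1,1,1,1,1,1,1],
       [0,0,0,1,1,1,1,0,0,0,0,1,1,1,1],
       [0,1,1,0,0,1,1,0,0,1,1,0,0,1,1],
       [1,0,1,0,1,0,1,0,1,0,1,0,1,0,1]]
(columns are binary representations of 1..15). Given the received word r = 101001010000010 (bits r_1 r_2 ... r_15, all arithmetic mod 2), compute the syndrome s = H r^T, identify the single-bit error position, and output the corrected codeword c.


s = (0, 0, 1, 0)^T, error position = 2, corrected codeword c = 111001010000010

Compute s = H r^T mod 2 one row at a time:
  s_1 = 1 + 0 + 0 + 0 + 0 + 0 + 1 + 0 = 2 ≡ 0 (mod 2).
  s_2 = 0 + 0 + 1 + 0 + 0 + 0 + 1 + 0 = 2 ≡ 0 (mod 2).
  s_3 = 0 + 1 + 1 + 0 + 0 + 0 + 1 + 0 = 3 ≡ 1 (mod 2).
  s_4 = 1 + 1 + 0 + 0 + 0 + 0 + 0 + 0 = 2 ≡ 0 (mod 2).
s = (0, 0, 1, 0)^T — this equals column 2 of H (binary 0010), so error is at position 2.
Correct: flip bit 2 of r = 101001010000010 to get c = 111001010000010.


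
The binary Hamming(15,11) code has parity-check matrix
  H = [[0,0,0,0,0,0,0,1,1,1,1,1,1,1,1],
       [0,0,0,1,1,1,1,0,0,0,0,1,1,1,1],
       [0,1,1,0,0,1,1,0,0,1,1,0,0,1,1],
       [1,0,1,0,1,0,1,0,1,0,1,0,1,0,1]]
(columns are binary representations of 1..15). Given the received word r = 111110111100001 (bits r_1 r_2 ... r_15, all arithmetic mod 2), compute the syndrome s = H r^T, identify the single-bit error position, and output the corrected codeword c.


s = (0, 0, 1, 0)^T, error position = 2, corrected codeword c = 101110111100001

Compute s = H r^T mod 2 one row at a time:
  s_1 = 1 + 1 + 1 + 0 + 0 + 0 + 0 + 1 = 4 ≡ 0 (mod 2).
  s_2 = 1 + 1 + 0 + 1 + 0 + 0 + 0 + 1 = 4 ≡ 0 (mod 2).
  s_3 = 1 + 1 + 0 + 1 + 1 + 0 + 0 + 1 = 5 ≡ 1 (mod 2).
  s_4 = 1 + 1 + 1 + 1 + 1 + 0 + 0 + 1 = 6 ≡ 0 (mod 2).
s = (0, 0, 1, 0)^T — this equals column 2 of H (binary 0010), so error is at position 2.
Correct: flip bit 2 of r = 111110111100001 to get c = 101110111100001.


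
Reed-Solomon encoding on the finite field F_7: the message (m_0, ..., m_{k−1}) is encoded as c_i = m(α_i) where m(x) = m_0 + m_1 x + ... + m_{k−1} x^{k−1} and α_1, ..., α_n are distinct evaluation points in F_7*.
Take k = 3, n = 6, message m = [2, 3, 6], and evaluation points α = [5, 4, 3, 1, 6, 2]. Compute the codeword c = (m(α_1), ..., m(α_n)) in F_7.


c = [6, 5, 2, 4, 5, 4]

Message polynomial: m(x) = 2 + 3·x + 6·x^2 (mod 7).
For each evaluation point α_i, compute m(α_i) mod 7:
  α_1 = 5: Horner steps 6 → 5 → 6, so m(5) = 6.
  α_2 = 4: Horner steps 6 → 6 → 5, so m(4) = 5.
  α_3 = 3: Horner steps 6 → 0 → 2, so m(3) = 2.
  α_4 = 1: Horner steps 6 → 2 → 4, so m(1) = 4.
  α_5 = 6: Horner steps 6 → 4 → 5, so m(6) = 5.
  α_6 = 2: Horner steps 6 → 1 → 4, so m(2) = 4.
Codeword c = [6, 5, 2, 4, 5, 4] ∈ F_7^6.


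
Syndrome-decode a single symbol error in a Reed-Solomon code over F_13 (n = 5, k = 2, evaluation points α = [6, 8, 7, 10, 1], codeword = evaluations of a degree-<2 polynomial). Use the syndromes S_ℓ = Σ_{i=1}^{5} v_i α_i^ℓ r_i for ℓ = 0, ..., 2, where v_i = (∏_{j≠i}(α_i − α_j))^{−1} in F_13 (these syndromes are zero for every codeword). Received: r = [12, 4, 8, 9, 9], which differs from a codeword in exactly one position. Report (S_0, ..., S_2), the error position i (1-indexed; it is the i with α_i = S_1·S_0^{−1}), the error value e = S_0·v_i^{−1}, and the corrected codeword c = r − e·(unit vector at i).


S = (11, 11, 11), error at position 5, error magnitude e = 3, c = [12, 4, 8, 9, 6].

Step 1: column multipliers v_i = (∏_{j≠i}(α_i − α_j))^{−1} mod 13.
  i = 1 (α = 6): (6−8)(6−7)(6−10)(6−1) = (−2)·(−1)·(−4)·5 = −40 ≡ 12, so v_1 = 12^{−1} = 12 (mod 13).
  i = 2 (α = 8): (8−6)(8−7)(8−10)(8−1) = 2·1·(−2)·7 = −28 ≡ 11, so v_2 = 11^{−1} = 6 (mod 13).
  i = 3 (α = 7): (7−6)(7−8)(7−10)(7−1) = 1·(−1)·(−3)·6 = 18 ≡ 5, so v_3 = 5^{−1} = 8 (mod 13).
  i = 4 (α = 10): (10−6)(10−8)(10−7)(10−1) = 4·2·3·9 = 216 ≡ 8, so v_4 = 8^{−1} = 5 (mod 13).
  i = 5 (α = 1): (1−6)(1−8)(1−7)(1−10) = (−5)·(−7)·(−6)·(−9) = 1890 ≡ 5, so v_5 = 5^{−1} = 8 (mod 13).
  v = [12, 6, 8, 5, 8].
Step 2: syndromes of r = [12, 4, 8, 9, 9] (all sums mod 13).
  S_0 = Σ v_i r_i = 12·12 + 6·4 + 8·8 + 5·9 + 8·9 = 349 ≡ 11.
  S_1 = Σ v_i α_i r_i = 12·6·12 + 6·8·4 + 8·7·8 + 5·10·9 + 8·1·9 = 2026 ≡ 11.
  α_i^2 mod 13 = [10, 12, 10, 9, 1].
  S_2 = Σ v_i α_i^2 r_i = 12·10·12 + 6·12·4 + 8·10·8 + 5·9·9 + 8·1·9 = 2845 ≡ 11.
  S = (11, 11, 11) ≠ 0, so r is not a codeword (an error is present).
Step 3: locate the error. For a single error e at position i, S_ℓ = v_i·e·α_i^ℓ, so α_err = S_1/S_0.
  S_0^{−1} = 11^{−1} = 6 (mod 13), so α_err = 11·6 = 66 ≡ 1 = α_5. Error position i = 5.
  Consistency check: S_2/S_1 = 11·6 = 66 ≡ 1 = α_err ✓ (single-error assumption holds).
Step 4: error magnitude e = S_0/v_5 = S_0·∏_{j≠5}(α_5 − α_j) = 11·5 = 55 ≡ 3 (mod 13).
Step 5: correct position 5: c_5 = r_5 − e = 9 − 3 ≡ 6 (mod 13). Hence c = [12, 4, 8, 9, 6].
  Check: interpolating c through the α_i gives m(x) = 10 + 9·x (degree < 2) with m(α_i) = c_i for every i, so c is indeed a codeword.


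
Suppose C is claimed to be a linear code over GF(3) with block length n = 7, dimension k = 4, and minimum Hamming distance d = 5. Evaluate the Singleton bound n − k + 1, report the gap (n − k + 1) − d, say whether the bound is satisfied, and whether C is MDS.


Singleton RHS = n − k + 1 = 4, slack = -1, bound violated (no such code; not MDS).

Singleton bound: d ≤ n − k + 1.
Here n = 7, k = 4, so n − k + 1 = 4.
Given d = 5, check d ≤ 4: NO.
Slack = (n − k + 1) − d = -1.
The slack is negative: d = 5 exceeds n − k + 1 = 4 by 1, so the Singleton bound is violated and no linear [7, 4, 5]_3 code can exist. In particular it is not MDS (MDS requires d = n − k + 1 exactly).
Description: the claimed parameters are [7, 4, 5]_3; such a code would be impossible (violates the Singleton bound).


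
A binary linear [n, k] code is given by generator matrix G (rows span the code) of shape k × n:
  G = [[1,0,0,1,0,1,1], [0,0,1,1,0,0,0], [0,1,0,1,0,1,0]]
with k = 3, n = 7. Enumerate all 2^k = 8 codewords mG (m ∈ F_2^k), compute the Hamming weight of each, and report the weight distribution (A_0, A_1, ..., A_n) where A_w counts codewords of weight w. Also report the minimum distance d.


Weight distribution: A_0 = 1, A_2 = 1, A_3 = 3, A_4 = 2, A_5 = 1. Minimum distance d = 2.

Enumerate all 2^3 = 8 messages m ∈ F_2^3.
For each, compute codeword c = mG in F_2^7, then tally its weight.
  m = 000 → c = 0000000, weight = 0.
  m = 100 → c = 1001011, weight = 4.
  m = 010 → c = 0011000, weight = 2.
  m = 110 → c = 1010011, weight = 4.
  m = 001 → c = 0101010, weight = 3.
  m = 101 → c = 1100001, weight = 3.
  m = 011 → c = 0110010, weight = 3.
  m = 111 → c = 1111001, weight = 5.
Tally weights:
  weight 0: 1 codewords.
  weight 2: 1 codewords.
  weight 3: 3 codewords.
  weight 4: 2 codewords.
  weight 5: 1 codewords.
Minimum distance d = smallest w > 0 with A_w > 0 = 2.
Sanity: Σ A_w = 8 = 2^3 = 8 ✓.


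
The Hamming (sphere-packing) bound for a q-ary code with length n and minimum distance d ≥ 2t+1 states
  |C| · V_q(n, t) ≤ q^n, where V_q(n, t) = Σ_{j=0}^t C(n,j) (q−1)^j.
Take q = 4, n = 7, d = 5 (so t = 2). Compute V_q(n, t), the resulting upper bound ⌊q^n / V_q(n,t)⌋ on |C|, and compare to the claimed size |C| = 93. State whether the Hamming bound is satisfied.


V_q(n, t) = 211, q^n = 16384, Hamming bound = 77, |C| = 93 > bound (violated).

Step 1: Compute V_q(n, t) = Σ_{j=0}^2 C(n, j) (q−1)^j.
  j = 0: C(7,0)·(3)^0 = 1·1 = 1.
  j = 1: C(7,1)·(3)^1 = 7·3 = 21.
  j = 2: C(7,2)·(3)^2 = 21·9 = 189.
  V_q(n, t) = 1 + 21 + 189 = 211.
Step 2: q^n = 4^7 = 16384.
Step 3: Hamming bound ⌊q^n / V_q(n,t)⌋ = ⌊16384/211⌋ = 77.
Step 4: Compare |C| = 93 to 77: violated.
The claimed |C| lies above the Hamming bound, so no 4-ary code of length 7 with d ≥ 5 can have 93 codewords.


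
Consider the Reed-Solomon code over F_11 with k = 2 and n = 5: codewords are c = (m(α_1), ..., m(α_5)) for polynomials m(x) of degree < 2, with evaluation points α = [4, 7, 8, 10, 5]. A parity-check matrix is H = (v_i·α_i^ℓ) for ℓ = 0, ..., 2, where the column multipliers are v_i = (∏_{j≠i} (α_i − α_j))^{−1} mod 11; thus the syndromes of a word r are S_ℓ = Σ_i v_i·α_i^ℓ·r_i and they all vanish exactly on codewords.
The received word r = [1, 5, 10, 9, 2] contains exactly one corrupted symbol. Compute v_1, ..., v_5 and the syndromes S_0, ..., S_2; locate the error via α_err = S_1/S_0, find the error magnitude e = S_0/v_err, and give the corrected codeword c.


S = (6, 8, 7), error at position 5, error magnitude e = 7, c = [1, 5, 10, 9, 6].

Step 1: column multipliers v_i = (∏_{j≠i}(α_i − α_j))^{−1} mod 11.
  i = 1 (α = 4): (4−7)(4−8)(4−10)(4−5) = (−3)·(−4)·(−6)·(−1) = 72 ≡ 6, so v_1 = 6^{−1} = 2 (mod 11).
  i = 2 (α = 7): (7−4)(7−8)(7−10)(7−5) = 3·(−1)·(−3)·2 = 18 ≡ 7, so v_2 = 7^{−1} = 8 (mod 11).
  i = 3 (α = 8): (8−4)(8−7)(8−10)(8−5) = 4·1·(−2)·3 = −24 ≡ 9, so v_3 = 9^{−1} = 5 (mod 11).
  i = 4 (α = 10): (10−4)(10−7)(10−8)(10−5) = 6·3·2·5 = 180 ≡ 4, so v_4 = 4^{−1} = 3 (mod 11).
  i = 5 (α = 5): (5−4)(5−7)(5−8)(5−10) = 1·(−2)·(−3)·(−5) = −30 ≡ 3, so v_5 = 3^{−1} = 4 (mod 11).
  v = [2, 8, 5, 3, 4].
Step 2: syndromes of r = [1, 5, 10, 9, 2] (all sums mod 11).
  S_0 = Σ v_i r_i = 2·1 + 8·5 + 5·10 + 3·9 + 4·2 = 127 ≡ 6.
  S_1 = Σ v_i α_i r_i = 2·4·1 + 8·7·5 + 5·8·10 + 3·10·9 + 4·5·2 = 998 ≡ 8.
  α_i^2 mod 11 = [5, 5, 9, 1, 3].
  S_2 = Σ v_i α_i^2 r_i = 2·5·1 + 8·5·5 + 5·9·10 + 3·1·9 + 4·3·2 = 711 ≡ 7.
  S = (6, 8, 7) ≠ 0, so r is not a codeword (an error is present).
Step 3: locate the error. For a single error e at position i, S_ℓ = v_i·e·α_i^ℓ, so α_err = S_1/S_0.
  S_0^{−1} = 6^{−1} = 2 (mod 11), so α_err = 8·2 = 16 ≡ 5 = α_5. Error position i = 5.
  Consistency check: S_2/S_1 = 7·7 = 49 ≡ 5 = α_err ✓ (single-error assumption holds).
Step 4: error magnitude e = S_0/v_5 = S_0·∏_{j≠5}(α_5 − α_j) = 6·3 = 18 ≡ 7 (mod 11).
Step 5: correct position 5: c_5 = r_5 − e = 2 − 7 ≡ 6 (mod 11). Hence c = [1, 5, 10, 9, 6].
  Check: interpolating c through the α_i gives m(x) = 3 + 5·x (degree < 2) with m(α_i) = c_i for every i, so c is indeed a codeword.


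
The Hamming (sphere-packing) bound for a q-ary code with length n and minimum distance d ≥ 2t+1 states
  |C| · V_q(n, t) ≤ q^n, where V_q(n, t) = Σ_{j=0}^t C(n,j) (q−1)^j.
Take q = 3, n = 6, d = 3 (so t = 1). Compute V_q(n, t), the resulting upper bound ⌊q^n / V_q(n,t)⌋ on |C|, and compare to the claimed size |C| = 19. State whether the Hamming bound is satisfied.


V_q(n, t) = 13, q^n = 729, Hamming bound = 56, |C| = 19 ≤ bound (satisfied).

Step 1: Compute V_q(n, t) = Σ_{j=0}^1 C(n, j) (q−1)^j.
  j = 0: C(6,0)·(2)^0 = 1·1 = 1.
  j = 1: C(6,1)·(2)^1 = 6·2 = 12.
  V_q(n, t) = 1 + 12 = 13.
Step 2: q^n = 3^6 = 729.
Step 3: Hamming bound ⌊q^n / V_q(n,t)⌋ = ⌊729/13⌋ = 56.
Step 4: Compare |C| = 19 to 56: satisfied.
The claimed |C| lies below the Hamming bound.
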